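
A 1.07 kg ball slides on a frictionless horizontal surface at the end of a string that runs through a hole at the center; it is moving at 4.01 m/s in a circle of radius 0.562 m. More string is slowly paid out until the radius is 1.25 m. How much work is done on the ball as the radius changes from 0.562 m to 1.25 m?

W ≈ -6.86 J

Central (radial) force ⇒ zero torque about the center ⇒ m v r is constant.
v₂ = v₁ r₁ / r₂ = (4.01)(0.562) / (1.25) = 1.803 m/s.
W = ΔKE = ½m(v₂² − v₁²) = -6.864 J.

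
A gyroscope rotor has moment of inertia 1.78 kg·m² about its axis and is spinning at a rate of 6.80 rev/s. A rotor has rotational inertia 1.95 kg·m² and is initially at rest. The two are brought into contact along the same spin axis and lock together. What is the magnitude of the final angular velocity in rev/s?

|ω_f| ≈ 3.25 rev/s

The coupling torques are internal; angular momentum about the shared axis is conserved.
Taking A's sense as positive: L = (1.780)(6.80) = 12.10 kg·m²·rev/s.
Combined I = 1.780 + 1.950 = 3.730 kg·m².
ω_f = L / I = 12.10 / 3.730 = 3.245 rev/s.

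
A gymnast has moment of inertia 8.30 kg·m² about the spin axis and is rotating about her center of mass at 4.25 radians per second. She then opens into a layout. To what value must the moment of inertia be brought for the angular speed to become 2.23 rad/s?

I₂ ≈ 15.8 kg·m²

With no external torque about the axis, L is conserved: I₁ω₁ = I₂ω₂.
I₂ = I₁ω₁ / ω₂ = (8.30)(4.25) / (2.23) = 15.82 kg·m².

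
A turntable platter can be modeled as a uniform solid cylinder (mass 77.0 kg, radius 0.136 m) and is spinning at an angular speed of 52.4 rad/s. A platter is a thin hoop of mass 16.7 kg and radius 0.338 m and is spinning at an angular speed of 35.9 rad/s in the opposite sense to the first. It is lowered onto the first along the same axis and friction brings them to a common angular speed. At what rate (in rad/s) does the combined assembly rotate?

|ω_f| ≈ 11.9 rad/s

The coupling torques are internal; angular momentum about the shared axis is conserved.
Moments of inertia: I_A = ½(77.0)(0.136)² = 0.7121 kg·m²; I_B = (16.7)(0.338)² = 1.908 kg·m².
Taking A's sense as positive: L = (0.7121)(52.4) − (1.908)(35.9) = -31.18 kg·m²·rad/s.
Combined I = 0.7121 + 1.908 = 2.620 kg·m².
ω_f = L / I = -31.18 / 2.620 = -11.90 rad/s.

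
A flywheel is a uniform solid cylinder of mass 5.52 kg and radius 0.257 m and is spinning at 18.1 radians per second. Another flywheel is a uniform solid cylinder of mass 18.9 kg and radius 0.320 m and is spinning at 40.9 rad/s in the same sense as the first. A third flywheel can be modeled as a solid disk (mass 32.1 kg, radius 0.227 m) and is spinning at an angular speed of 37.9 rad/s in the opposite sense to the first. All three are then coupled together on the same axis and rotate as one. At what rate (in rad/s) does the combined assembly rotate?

No external torque acts about the common axis, so total angular momentum is conserved.
Moments of inertia: I_A = ½(5.52)(0.257)² = 0.1823 kg·m²; I_B = ½(18.9)(0.320)² = 0.9677 kg·m²; I_C = ½(32.1)(0.227)² = 0.8270 kg·m².
Taking A's sense as positive: L = (0.1823)(18.1) + (0.9677)(40.9) − (0.8270)(37.9) = 11.53 kg·m²·rad/s.
Combined I = 0.1823 + 0.9677 + 0.8270 = 1.977 kg·m².
ω_f = L / I = 11.53 / 1.977 = 5.833 rad/s.

|ω_f| ≈ 5.83 rad/s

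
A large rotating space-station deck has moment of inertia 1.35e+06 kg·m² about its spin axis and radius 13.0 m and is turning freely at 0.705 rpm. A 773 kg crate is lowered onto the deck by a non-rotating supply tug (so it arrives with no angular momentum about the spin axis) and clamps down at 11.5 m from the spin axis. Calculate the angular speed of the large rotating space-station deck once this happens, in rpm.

ω_f ≈ 0.655 rpm

The added mass arrives with no angular momentum about the spin axis, and any external torque about the spin axis is negligible, so the system's angular momentum is conserved.
Added inertia Σmr² = (773)(11.5)² = 1.022e+05 kg·m²; I_f = 1.350e+06 + 1.022e+05 = 1.452e+06 kg·m².
ω_f = I_p ω_i / I_f = (1.350e+06)(0.705) / 1.452e+06 = 0.6554 rpm.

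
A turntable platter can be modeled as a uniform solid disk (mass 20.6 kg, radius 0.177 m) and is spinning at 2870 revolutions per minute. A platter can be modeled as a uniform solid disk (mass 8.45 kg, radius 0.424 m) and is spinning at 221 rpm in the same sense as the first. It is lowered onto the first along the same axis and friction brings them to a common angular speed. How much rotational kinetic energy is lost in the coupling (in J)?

The coupling torques are internal; angular momentum about the shared axis is conserved.
Moments of inertia: I_A = ½(20.6)(0.177)² = 0.3227 kg·m²; I_B = ½(8.45)(0.424)² = 0.7596 kg·m².
Taking A's sense as positive: L = (0.3227)(2870) + (0.7596)(221) = 1094 kg·m²·rpm.
Combined I = 0.3227 + 0.7596 = 1.082 kg·m².
ω_f = L / I = 1094 / 1.082 = 1011 rpm.
KE_i = ½ΣIω² = 14780 J; KE_f = ½(1.082)(105.9)² = 6063 J.

ΔKE lost ≈ 8710 J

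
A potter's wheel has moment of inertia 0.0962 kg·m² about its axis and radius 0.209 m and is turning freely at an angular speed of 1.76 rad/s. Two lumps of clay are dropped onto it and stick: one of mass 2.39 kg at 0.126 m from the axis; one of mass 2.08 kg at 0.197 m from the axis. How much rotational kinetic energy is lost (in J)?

The added mass arrives with no angular momentum about the axis, and any external torque about the axis is negligible, so the system's angular momentum is conserved.
Added inertia Σmr² = (2.39)(0.126)² + (2.08)(0.197)² = 0.1187 kg·m²; I_f = 0.09620 + 0.1187 = 0.2149 kg·m².
ω_f = I_p ω_i / I_f = (0.09620)(1.76) / 0.2149 = 0.7880 rad/s.
KE_i = ½(0.09620)(1.760 rad/s)² = 0.1490 J; KE_f = ½(0.2149)(0.7880)² = 0.06671 J.

energy lost ≈ 0.0823 J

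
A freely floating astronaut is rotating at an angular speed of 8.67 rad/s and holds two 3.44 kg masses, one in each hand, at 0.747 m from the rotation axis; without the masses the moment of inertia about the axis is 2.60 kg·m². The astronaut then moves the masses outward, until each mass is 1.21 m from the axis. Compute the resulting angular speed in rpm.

Angular momentum about the spin axis is conserved since the torque about it is zero.
I₁ = 2.60 + 2(3.44)(0.747)² = 6.439 kg·m²; I₂ = 2.60 + 2(3.44)(1.21)² = 12.67 kg·m².
ω₂ = I₁ω₁ / I₂ = (6.439)(8.67 rad/s) / (12.67) = 4.405 rad/s = 42.07 rpm.

ω₂ ≈ 42.1 rpm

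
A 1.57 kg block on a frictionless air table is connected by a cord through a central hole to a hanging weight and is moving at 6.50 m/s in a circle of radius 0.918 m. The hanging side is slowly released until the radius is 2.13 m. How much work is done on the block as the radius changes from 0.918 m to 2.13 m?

Central (radial) force ⇒ zero torque about the center ⇒ m v r is constant.
v₂ = v₁ r₁ / r₂ = (6.50)(0.918) / (2.13) = 2.801 m/s.
W = ΔKE = ½m(v₂² − v₁²) = -27.01 J.

W ≈ -27.0 J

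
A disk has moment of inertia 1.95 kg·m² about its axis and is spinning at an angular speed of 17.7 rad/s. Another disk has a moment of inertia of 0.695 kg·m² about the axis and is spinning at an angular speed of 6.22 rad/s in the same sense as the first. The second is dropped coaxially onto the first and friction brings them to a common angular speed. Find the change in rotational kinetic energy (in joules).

The coupling torques are internal; angular momentum about the shared axis is conserved.
Taking A's sense as positive: L = (1.950)(17.7) + (0.6950)(6.22) = 38.84 kg·m²·rad/s.
Combined I = 1.950 + 0.6950 = 2.645 kg·m².
ω_f = L / I = 38.84 / 2.645 = 14.68 rad/s.
KE_i = ½ΣIω² = 318.9 J; KE_f = ½(2.645)(14.68)² = 285.1 J.

ΔKE ≈ -33.8 J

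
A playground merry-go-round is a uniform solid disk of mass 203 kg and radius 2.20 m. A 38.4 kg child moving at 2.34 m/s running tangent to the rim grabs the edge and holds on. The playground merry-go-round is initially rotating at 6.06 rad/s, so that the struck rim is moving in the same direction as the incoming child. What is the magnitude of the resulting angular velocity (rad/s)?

|ω_f| ≈ 4.69 rad/s

About the axle the impulsive forces during the collision are internal, so angular momentum about that axis is conserved.
I_p = ½(203)(2.20)² = 491.3 kg·m². Taking the sense of the child's angular momentum as positive, L_{child} = m v R = (38.4)(2.34)(2.20) = 197.7 kg·m²/s.
L_i = +I_p ω_p + m v R = +(491.3)(6.06) + 197.7 = 3175 kg·m²/s.
After sticking, I_f = I_p + m R² = 491.3 + (38.4)(2.20)² = 677.1 kg·m².
ω_f = L_i / I_f = 3175 / 677.1 = 4.689 rad/s.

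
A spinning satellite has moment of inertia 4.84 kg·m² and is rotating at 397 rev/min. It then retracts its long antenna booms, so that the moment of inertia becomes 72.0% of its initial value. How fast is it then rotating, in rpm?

No external torque acts about the spin axis, so angular momentum is conserved.
I₂ = 0.720 × 4.84 = 3.485 kg·m².
ω₂ = I₁ω₁ / I₂ = (4.840)(397 rpm) / (3.485) = 551.4 rpm.

ω₂ ≈ 551 rpm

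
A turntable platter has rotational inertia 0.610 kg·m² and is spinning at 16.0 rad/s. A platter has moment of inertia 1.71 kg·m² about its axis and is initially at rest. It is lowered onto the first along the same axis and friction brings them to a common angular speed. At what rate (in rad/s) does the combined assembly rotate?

|ω_f| ≈ 4.21 rad/s

No external torque acts about the common axis, so total angular momentum is conserved.
Taking A's sense as positive: L = (0.6100)(16.0) = 9.760 kg·m²·rad/s.
Combined I = 0.6100 + 1.710 = 2.320 kg·m².
ω_f = L / I = 9.760 / 2.320 = 4.207 rad/s.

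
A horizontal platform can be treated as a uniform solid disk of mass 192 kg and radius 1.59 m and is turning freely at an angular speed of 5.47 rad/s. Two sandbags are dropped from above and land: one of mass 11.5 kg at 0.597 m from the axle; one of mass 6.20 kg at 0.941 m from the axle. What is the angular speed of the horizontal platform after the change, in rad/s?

ω_f ≈ 5.26 rad/s

The added mass arrives with no angular momentum about the axle, and any external torque about the axle is negligible, so the system's angular momentum is conserved.
I_p = ½(192)(1.59)² = 242.7 kg·m².
Added inertia Σmr² = (11.5)(0.597)² + (6.20)(0.941)² = 9.589 kg·m²; I_f = 242.7 + 9.589 = 252.3 kg·m².
ω_f = I_p ω_i / I_f = (242.7)(5.47) / 252.3 = 5.262 rad/s.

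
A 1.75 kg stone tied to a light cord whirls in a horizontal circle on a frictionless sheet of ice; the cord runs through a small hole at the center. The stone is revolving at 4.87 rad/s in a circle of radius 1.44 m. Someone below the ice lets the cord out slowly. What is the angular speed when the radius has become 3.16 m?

ω₂ ≈ 1.01 rad/s

The constraining force is radial, so m r² ω about the center is conserved.
ω₂ = ω₁ (r₁/r₂)² = (4.87)(1.44/3.16)² = 1.011 rad/s.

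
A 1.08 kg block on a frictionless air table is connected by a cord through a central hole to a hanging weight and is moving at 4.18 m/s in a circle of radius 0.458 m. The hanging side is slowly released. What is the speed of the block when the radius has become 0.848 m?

v₂ ≈ 2.26 m/s

Central (radial) force ⇒ zero torque about the center ⇒ m v r is constant.
v₂ = v₁ r₁ / r₂ = (4.18)(0.458) / (0.848) = 2.258 m/s.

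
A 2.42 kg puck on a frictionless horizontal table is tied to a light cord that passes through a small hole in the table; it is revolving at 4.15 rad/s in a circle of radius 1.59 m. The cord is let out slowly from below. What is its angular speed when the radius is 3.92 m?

The constraining force is radial, so m r² ω about the center is conserved.
ω₂ = ω₁ (r₁/r₂)² = (4.15)(1.59/3.92)² = 0.6828 rad/s.

ω₂ ≈ 0.683 rad/s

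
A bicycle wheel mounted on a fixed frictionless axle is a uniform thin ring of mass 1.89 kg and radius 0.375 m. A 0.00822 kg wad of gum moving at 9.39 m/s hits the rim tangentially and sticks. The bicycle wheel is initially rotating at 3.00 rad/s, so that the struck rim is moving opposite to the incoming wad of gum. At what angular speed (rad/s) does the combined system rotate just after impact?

The axle reaction passes through the axle and exerts no torque about it; angular momentum about the axle is conserved through the impact.
I_p = (1.89)(0.375)² = 0.2658 kg·m². Taking the sense of the wad of gum's angular momentum as positive, L_{wad} = m v R = (0.00822)(9.39)(0.375) = 0.02894 kg·m²/s.
L_i = −I_p ω_p + m v R = −(0.2658)(3.00) + 0.02894 = -0.7684 kg·m²/s.
After sticking, I_f = I_p + m R² = 0.2658 + (0.00822)(0.375)² = 0.2669 kg·m².
ω_f = L_i / I_f = -0.7684 / 0.2669 = -2.879 rad/s.

|ω_f| ≈ 2.88 rad/s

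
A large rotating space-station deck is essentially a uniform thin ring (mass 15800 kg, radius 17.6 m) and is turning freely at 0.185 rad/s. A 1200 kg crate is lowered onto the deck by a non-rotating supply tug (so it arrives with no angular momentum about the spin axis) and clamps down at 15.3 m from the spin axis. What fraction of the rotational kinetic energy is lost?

No external torque acts about the spin axis; L_before = L_after.
I_p = (15800)(17.6)² = 4.894e+06 kg·m².
Added inertia Σmr² = (1200)(15.3)² = 2.809e+05 kg·m²; I_f = 4.894e+06 + 2.809e+05 = 5.175e+06 kg·m².
ω_f = I_p ω_i / I_f = (4.894e+06)(0.185) / 5.175e+06 = 0.1750 rad/s.
KE_i = ½(4.894e+06)(0.1850 rad/s)² = 83750 J; KE_f = ½(5.175e+06)(0.1750)² = 79210 J.
Fraction lost = 0.05428.

fraction ≈ 0.0543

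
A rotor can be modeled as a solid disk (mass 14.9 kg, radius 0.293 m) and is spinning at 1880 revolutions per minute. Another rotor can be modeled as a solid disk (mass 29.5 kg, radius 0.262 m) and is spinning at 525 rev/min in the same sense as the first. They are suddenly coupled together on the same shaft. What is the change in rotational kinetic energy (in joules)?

No external torque acts about the common axis, so total angular momentum is conserved.
Moments of inertia: I_A = ½(14.9)(0.293)² = 0.6396 kg·m²; I_B = ½(29.5)(0.262)² = 1.012 kg·m².
Taking A's sense as positive: L = (0.6396)(1880) + (1.012)(525) = 1734 kg·m²·rpm.
Combined I = 0.6396 + 1.012 = 1.652 kg·m².
ω_f = L / I = 1734 / 1.652 = 1050 rpm.
KE_i = ½ΣIω² = 13920 J; KE_f = ½(1.652)(109.9)² = 9979 J.

ΔKE ≈ -3950 J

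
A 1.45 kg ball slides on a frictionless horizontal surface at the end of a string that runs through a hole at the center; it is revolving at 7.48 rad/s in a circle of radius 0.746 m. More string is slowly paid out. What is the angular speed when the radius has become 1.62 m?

The constraining force is radial, so m r² ω about the center is conserved.
ω₂ = ω₁ (r₁/r₂)² = (7.48)(0.746/1.62)² = 1.586 rad/s.

ω₂ ≈ 1.59 rad/s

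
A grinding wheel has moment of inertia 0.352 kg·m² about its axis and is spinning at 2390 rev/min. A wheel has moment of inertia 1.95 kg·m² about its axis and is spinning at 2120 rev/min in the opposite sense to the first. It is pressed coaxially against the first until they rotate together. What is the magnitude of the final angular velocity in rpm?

The coupling torques are internal; angular momentum about the shared axis is conserved.
Taking A's sense as positive: L = (0.3520)(2390) − (1.950)(2120) = -3293 kg·m²·rpm.
Combined I = 0.3520 + 1.950 = 2.302 kg·m².
ω_f = L / I = -3293 / 2.302 = -1430 rpm.

|ω_f| ≈ 1430 rpm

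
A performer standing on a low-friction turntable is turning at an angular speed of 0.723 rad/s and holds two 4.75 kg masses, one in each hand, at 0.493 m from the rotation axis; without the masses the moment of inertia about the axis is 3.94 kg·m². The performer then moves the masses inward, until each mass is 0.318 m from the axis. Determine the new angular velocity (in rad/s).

ω₂ ≈ 0.922 rad/s

No external torque acts about the spin axis, so angular momentum is conserved.
I₁ = 3.94 + 2(4.75)(0.493)² = 6.249 kg·m²; I₂ = 3.94 + 2(4.75)(0.318)² = 4.901 kg·m².
ω₂ = I₁ω₁ / I₂ = (6.249)(0.723 rad/s) / (4.901) = 0.9219 rad/s.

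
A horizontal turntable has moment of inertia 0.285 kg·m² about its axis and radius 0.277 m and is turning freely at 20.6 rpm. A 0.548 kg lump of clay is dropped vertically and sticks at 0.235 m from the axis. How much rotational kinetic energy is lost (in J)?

energy lost ≈ 0.0637 J

No external torque acts about the axis; L_before = L_after.
Added inertia Σmr² = (0.548)(0.235)² = 0.03026 kg·m²; I_f = 0.2850 + 0.03026 = 0.3153 kg·m².
ω_f = I_p ω_i / I_f = (0.2850)(20.6) / 0.3153 = 18.62 rpm.
KE_i = ½(0.2850)(2.157 rad/s)² = 0.6631 J; KE_f = ½(0.3153)(1.950)² = 0.5995 J.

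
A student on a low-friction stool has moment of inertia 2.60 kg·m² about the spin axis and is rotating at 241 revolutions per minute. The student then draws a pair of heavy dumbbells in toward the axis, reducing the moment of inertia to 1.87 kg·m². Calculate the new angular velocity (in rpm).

Angular momentum about the spin axis is conserved since the torque about it is zero.
ω₂ = I₁ω₁ / I₂ = (2.600)(241 rpm) / (1.870) = 335.1 rpm.

ω₂ ≈ 335 rpm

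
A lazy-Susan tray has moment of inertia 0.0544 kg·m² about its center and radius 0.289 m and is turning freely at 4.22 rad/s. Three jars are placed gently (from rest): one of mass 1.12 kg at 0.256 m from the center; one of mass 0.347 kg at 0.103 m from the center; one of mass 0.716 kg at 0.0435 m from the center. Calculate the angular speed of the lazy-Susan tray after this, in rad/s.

The added mass arrives with no angular momentum about the center, and any external torque about the center is negligible, so the system's angular momentum is conserved.
Added inertia Σmr² = (1.12)(0.256)² + (0.347)(0.103)² + (0.716)(0.0435)² = 0.07844 kg·m²; I_f = 0.05440 + 0.07844 = 0.1328 kg·m².
ω_f = I_p ω_i / I_f = (0.05440)(4.22) / 0.1328 = 1.728 rad/s.

ω_f ≈ 1.73 rad/s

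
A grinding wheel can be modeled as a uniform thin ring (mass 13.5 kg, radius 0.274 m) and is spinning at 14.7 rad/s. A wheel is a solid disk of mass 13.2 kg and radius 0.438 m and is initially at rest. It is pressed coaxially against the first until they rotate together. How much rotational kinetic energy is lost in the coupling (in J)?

The coupling torques are internal; angular momentum about the shared axis is conserved.
Moments of inertia: I_A = (13.5)(0.274)² = 1.014 kg·m²; I_B = ½(13.2)(0.438)² = 1.266 kg·m².
Taking A's sense as positive: L = (1.014)(14.7) = 14.90 kg·m²·rad/s.
Combined I = 1.014 + 1.266 = 2.280 kg·m².
ω_f = L / I = 14.90 / 2.280 = 6.535 rad/s.
KE_i = ½ΣIω² = 109.5 J; KE_f = ½(2.280)(6.535)² = 48.69 J.

ΔKE lost ≈ 60.8 J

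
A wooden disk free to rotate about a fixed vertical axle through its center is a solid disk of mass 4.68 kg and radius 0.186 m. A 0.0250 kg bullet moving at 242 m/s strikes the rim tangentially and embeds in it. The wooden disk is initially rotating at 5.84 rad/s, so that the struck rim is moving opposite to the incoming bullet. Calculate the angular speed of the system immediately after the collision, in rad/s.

|ω_f| ≈ 7.98 rad/s

The axle reaction passes through the axle and exerts no torque about it; angular momentum about the axle is conserved through the impact.
I_p = ½(4.68)(0.186)² = 0.08095 kg·m². Taking the sense of the bullet's angular momentum as positive, L_{bullet} = m v R = (0.0250)(242)(0.186) = 1.125 kg·m²/s.
L_i = −I_p ω_p + m v R = −(0.08095)(5.84) + 1.125 = 0.6525 kg·m²/s.
After sticking, I_f = I_p + m R² = 0.08095 + (0.0250)(0.186)² = 0.08182 kg·m².
ω_f = L_i / I_f = 0.6525 / 0.08182 = 7.975 rad/s.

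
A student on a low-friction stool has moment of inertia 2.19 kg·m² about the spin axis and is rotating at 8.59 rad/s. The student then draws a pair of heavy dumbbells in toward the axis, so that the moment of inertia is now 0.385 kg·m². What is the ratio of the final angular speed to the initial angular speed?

ω₂/ω₁ ≈ 5.69

Angular momentum about the spin axis is conserved since the torque about it is zero.
ω₂/ω₁ = I₁/I₂ = 2.190 / 0.3850 = 5.688.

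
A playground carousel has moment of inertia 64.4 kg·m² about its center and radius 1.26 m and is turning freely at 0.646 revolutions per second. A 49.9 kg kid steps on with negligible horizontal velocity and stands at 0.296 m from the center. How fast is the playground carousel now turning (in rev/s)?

ω_f ≈ 0.605 rev/s

The added mass arrives with no angular momentum about the center, and any external torque about the center is negligible, so the system's angular momentum is conserved.
Added inertia Σmr² = (49.9)(0.296)² = 4.372 kg·m²; I_f = 64.40 + 4.372 = 68.77 kg·m².
ω_f = I_p ω_i / I_f = (64.40)(0.646) / 68.77 = 0.6049 rev/s.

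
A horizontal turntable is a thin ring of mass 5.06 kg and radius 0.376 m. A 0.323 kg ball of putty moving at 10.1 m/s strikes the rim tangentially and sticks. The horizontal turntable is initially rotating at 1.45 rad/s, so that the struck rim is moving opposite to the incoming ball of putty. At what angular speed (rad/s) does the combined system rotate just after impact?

|ω_f| ≈ 0.249 rad/s

The axle reaction passes through the axle and exerts no torque about it; angular momentum about the axle is conserved through the impact.
I_p = (5.06)(0.376)² = 0.7154 kg·m². Taking the sense of the ball of putty's angular momentum as positive, L_{ball} = m v R = (0.323)(10.1)(0.376) = 1.227 kg·m²/s.
L_i = −I_p ω_p + m v R = −(0.7154)(1.45) + 1.227 = 0.1893 kg·m²/s.
After sticking, I_f = I_p + m R² = 0.7154 + (0.323)(0.376)² = 0.7610 kg·m².
ω_f = L_i / I_f = 0.1893 / 0.7610 = 0.2488 rad/s.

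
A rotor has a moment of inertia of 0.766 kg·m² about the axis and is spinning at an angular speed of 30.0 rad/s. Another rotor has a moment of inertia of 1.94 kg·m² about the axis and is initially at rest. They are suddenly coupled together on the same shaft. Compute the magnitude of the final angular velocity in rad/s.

|ω_f| ≈ 8.49 rad/s

The coupling torques are internal; angular momentum about the shared axis is conserved.
Taking A's sense as positive: L = (0.7660)(30.0) = 22.98 kg·m²·rad/s.
Combined I = 0.7660 + 1.940 = 2.706 kg·m².
ω_f = L / I = 22.98 / 2.706 = 8.492 rad/s.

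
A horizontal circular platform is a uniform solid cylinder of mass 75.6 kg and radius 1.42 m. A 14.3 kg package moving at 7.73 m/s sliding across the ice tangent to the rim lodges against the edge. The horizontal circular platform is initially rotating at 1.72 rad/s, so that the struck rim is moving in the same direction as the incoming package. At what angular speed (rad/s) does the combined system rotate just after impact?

The axle reaction passes through the central axle and exerts no torque about it; angular momentum about the central axle is conserved through the impact.
I_p = ½(75.6)(1.42)² = 76.22 kg·m². Taking the sense of the package's angular momentum as positive, L_{package} = m v R = (14.3)(7.73)(1.42) = 157.0 kg·m²/s.
L_i = +I_p ω_p + m v R = +(76.22)(1.72) + 157.0 = 288.1 kg·m²/s.
After sticking, I_f = I_p + m R² = 76.22 + (14.3)(1.42)² = 105.1 kg·m².
ω_f = L_i / I_f = 288.1 / 105.1 = 2.742 rad/s.

|ω_f| ≈ 2.74 rad/s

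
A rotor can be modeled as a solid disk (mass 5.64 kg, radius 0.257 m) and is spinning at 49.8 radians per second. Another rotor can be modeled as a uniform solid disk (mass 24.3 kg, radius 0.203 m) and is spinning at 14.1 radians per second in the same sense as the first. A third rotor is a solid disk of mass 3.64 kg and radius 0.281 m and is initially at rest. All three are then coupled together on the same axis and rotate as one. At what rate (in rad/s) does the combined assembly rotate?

|ω_f| ≈ 19.7 rad/s

The coupling torques are internal; angular momentum about the shared axis is conserved.
Moments of inertia: I_A = ½(5.64)(0.257)² = 0.1863 kg·m²; I_B = ½(24.3)(0.203)² = 0.5007 kg·m²; I_C = ½(3.64)(0.281)² = 0.1437 kg·m².
Taking A's sense as positive: L = (0.1863)(49.8) + (0.5007)(14.1) = 16.34 kg·m²·rad/s.
Combined I = 0.1863 + 0.5007 + 0.1437 = 0.8307 kg·m².
ω_f = L / I = 16.34 / 0.8307 = 19.67 rad/s.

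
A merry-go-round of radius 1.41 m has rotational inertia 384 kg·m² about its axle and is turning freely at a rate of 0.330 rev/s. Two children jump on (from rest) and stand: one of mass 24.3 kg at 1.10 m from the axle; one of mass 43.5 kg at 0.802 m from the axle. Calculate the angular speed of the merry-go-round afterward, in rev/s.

The added mass arrives with no angular momentum about the axle, and any external torque about the axle is negligible, so the system's angular momentum is conserved.
Added inertia Σmr² = (24.3)(1.10)² + (43.5)(0.802)² = 57.38 kg·m²; I_f = 384.0 + 57.38 = 441.4 kg·m².
ω_f = I_p ω_i / I_f = (384.0)(0.330) / 441.4 = 0.2871 rev/s.

ω_f ≈ 0.287 rev/s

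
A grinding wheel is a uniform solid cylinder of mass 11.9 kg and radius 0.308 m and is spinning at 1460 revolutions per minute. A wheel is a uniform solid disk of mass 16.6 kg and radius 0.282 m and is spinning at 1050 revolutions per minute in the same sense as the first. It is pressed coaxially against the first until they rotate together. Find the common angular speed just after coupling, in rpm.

|ω_f| ≈ 1240 rpm

No external torque acts about the common axis, so total angular momentum is conserved.
Moments of inertia: I_A = ½(11.9)(0.308)² = 0.5644 kg·m²; I_B = ½(16.6)(0.282)² = 0.6600 kg·m².
Taking A's sense as positive: L = (0.5644)(1460) + (0.6600)(1050) = 1517 kg·m²·rpm.
Combined I = 0.5644 + 0.6600 = 1.224 kg·m².
ω_f = L / I = 1517 / 1.224 = 1239 rpm.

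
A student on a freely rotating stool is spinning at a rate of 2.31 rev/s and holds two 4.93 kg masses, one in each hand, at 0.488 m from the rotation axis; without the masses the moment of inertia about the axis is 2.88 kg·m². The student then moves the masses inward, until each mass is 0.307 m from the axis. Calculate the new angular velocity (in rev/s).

Angular momentum about the spin axis is conserved since the torque about it is zero.
I₁ = 2.88 + 2(4.93)(0.488)² = 5.228 kg·m²; I₂ = 2.88 + 2(4.93)(0.307)² = 3.809 kg·m².
ω₂ = I₁ω₁ / I₂ = (5.228)(2.31 rev/s) / (3.809) = 3.170 rev/s.

ω₂ ≈ 3.17 rev/s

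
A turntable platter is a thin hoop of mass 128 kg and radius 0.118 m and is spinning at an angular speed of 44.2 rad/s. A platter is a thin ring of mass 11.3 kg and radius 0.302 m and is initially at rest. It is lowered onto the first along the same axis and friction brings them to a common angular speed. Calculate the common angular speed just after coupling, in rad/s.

|ω_f| ≈ 28.0 rad/s

No external torque acts about the common axis, so total angular momentum is conserved.
Moments of inertia: I_A = (128)(0.118)² = 1.782 kg·m²; I_B = (11.3)(0.302)² = 1.031 kg·m².
Taking A's sense as positive: L = (1.782)(44.2) = 78.78 kg·m²·rad/s.
Combined I = 1.782 + 1.031 = 2.813 kg·m².
ω_f = L / I = 78.78 / 2.813 = 28.01 rad/s.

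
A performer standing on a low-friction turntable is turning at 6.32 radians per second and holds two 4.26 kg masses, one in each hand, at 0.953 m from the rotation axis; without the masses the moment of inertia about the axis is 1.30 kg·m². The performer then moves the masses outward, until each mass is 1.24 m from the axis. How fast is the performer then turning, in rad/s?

Angular momentum about the spin axis is conserved since the torque about it is zero.
I₁ = 1.30 + 2(4.26)(0.953)² = 9.038 kg·m²; I₂ = 1.30 + 2(4.26)(1.24)² = 14.40 kg·m².
ω₂ = I₁ω₁ / I₂ = (9.038)(6.32 rad/s) / (14.40) = 3.967 rad/s.

ω₂ ≈ 3.97 rad/s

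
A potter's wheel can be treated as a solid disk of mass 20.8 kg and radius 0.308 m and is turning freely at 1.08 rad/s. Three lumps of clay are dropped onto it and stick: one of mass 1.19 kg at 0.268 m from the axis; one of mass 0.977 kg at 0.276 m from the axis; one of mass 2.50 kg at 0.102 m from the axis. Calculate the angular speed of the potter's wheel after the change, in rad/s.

ω_f ≈ 0.909 rad/s

The added mass arrives with no angular momentum about the axis, and any external torque about the axis is negligible, so the system's angular momentum is conserved.
I_p = ½(20.8)(0.308)² = 0.9866 kg·m².
Added inertia Σmr² = (1.19)(0.268)² + (0.977)(0.276)² + (2.50)(0.102)² = 0.1859 kg·m²; I_f = 0.9866 + 0.1859 = 1.172 kg·m².
ω_f = I_p ω_i / I_f = (0.9866)(1.08) / 1.172 = 0.9088 rad/s.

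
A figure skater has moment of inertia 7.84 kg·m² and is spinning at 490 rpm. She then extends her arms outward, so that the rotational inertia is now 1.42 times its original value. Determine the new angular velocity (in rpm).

ω₂ ≈ 345 rpm

Angular momentum about the spin axis is conserved since the torque about it is zero.
I₂ = 1.42 × 7.84 = 11.13 kg·m².
ω₂ = I₁ω₁ / I₂ = (7.840)(490 rpm) / (11.13) = 345.1 rpm.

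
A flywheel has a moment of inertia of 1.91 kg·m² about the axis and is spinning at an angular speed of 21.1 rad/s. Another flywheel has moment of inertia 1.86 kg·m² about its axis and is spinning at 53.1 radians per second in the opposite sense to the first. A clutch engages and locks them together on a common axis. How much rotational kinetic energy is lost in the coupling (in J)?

ΔKE lost ≈ 2590 J

No external torque acts about the common axis, so total angular momentum is conserved.
Taking A's sense as positive: L = (1.910)(21.1) − (1.860)(53.1) = -58.47 kg·m²·rad/s.
Combined I = 1.910 + 1.860 = 3.770 kg·m².
ω_f = L / I = -58.47 / 3.770 = -15.51 rad/s.
KE_i = ½ΣIω² = 3047 J; KE_f = ½(3.770)(15.51)² = 453.3 J.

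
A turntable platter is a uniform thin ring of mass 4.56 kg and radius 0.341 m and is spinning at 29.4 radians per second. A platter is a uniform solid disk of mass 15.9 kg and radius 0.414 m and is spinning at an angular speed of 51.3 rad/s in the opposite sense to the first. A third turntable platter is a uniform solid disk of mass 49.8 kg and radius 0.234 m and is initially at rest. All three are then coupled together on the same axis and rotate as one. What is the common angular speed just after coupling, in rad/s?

|ω_f| ≈ 16.7 rad/s

No external torque acts about the common axis, so total angular momentum is conserved.
Moments of inertia: I_A = (4.56)(0.341)² = 0.5302 kg·m²; I_B = ½(15.9)(0.414)² = 1.363 kg·m²; I_C = ½(49.8)(0.234)² = 1.363 kg·m².
Taking A's sense as positive: L = (0.5302)(29.4) − (1.363)(51.3) = -54.31 kg·m²·rad/s.
Combined I = 0.5302 + 1.363 + 1.363 = 3.256 kg·m².
ω_f = L / I = -54.31 / 3.256 = -16.68 rad/s.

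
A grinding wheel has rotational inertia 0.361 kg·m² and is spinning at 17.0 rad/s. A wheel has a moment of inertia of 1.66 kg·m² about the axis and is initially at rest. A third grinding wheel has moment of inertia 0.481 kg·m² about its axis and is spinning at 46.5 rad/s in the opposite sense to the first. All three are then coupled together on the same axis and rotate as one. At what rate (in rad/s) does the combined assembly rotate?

|ω_f| ≈ 6.49 rad/s

The coupling torques are internal; angular momentum about the shared axis is conserved.
Taking A's sense as positive: L = (0.3610)(17.0) − (0.4810)(46.5) = -16.23 kg·m²·rad/s.
Combined I = 0.3610 + 1.660 + 0.4810 = 2.502 kg·m².
ω_f = L / I = -16.23 / 2.502 = -6.487 rad/s.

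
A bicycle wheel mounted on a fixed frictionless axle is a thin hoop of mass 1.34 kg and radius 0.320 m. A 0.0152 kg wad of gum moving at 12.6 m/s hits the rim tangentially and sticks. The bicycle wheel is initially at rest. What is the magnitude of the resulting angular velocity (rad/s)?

|ω_f| ≈ 0.442 rad/s

The axle reaction passes through the axle and exerts no torque about it; angular momentum about the axle is conserved through the impact.
I_p = (1.34)(0.320)² = 0.1372 kg·m². Taking the sense of the wad of gum's angular momentum as positive, L_{wad} = m v R = (0.0152)(12.6)(0.320) = 0.06129 kg·m²/s.
L_i = 0 + 0.06129 = 0.06129 kg·m²/s.
After sticking, I_f = I_p + m R² = 0.1372 + (0.0152)(0.320)² = 0.1388 kg·m².
ω_f = L_i / I_f = 0.06129 / 0.1388 = 0.4416 rad/s.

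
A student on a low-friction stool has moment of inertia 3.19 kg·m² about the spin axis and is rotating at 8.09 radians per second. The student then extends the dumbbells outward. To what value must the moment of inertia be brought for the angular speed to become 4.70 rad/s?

I₂ ≈ 5.49 kg·m²

With no external torque about the axis, L is conserved: I₁ω₁ = I₂ω₂.
I₂ = I₁ω₁ / ω₂ = (3.19)(8.09) / (4.70) = 5.491 kg·m².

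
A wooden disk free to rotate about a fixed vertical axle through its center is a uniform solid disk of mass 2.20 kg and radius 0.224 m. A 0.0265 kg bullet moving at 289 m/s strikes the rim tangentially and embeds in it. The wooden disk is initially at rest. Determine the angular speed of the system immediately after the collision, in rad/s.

About the axle the impulsive forces during the collision are internal, so angular momentum about that axis is conserved.
I_p = ½(2.20)(0.224)² = 0.05519 kg·m². Taking the sense of the bullet's angular momentum as positive, L_{bullet} = m v R = (0.0265)(289)(0.224) = 1.716 kg·m²/s.
L_i = 0 + 1.716 = 1.716 kg·m²/s.
After sticking, I_f = I_p + m R² = 0.05519 + (0.0265)(0.224)² = 0.05652 kg·m².
ω_f = L_i / I_f = 1.716 / 0.05652 = 30.35 rad/s.

|ω_f| ≈ 30.4 rad/s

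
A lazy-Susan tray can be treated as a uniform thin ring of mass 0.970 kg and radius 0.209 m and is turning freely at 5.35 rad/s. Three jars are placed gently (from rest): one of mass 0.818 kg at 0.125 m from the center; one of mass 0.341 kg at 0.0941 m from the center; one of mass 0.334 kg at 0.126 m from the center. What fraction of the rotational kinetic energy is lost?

The added mass arrives with no angular momentum about the center, and any external torque about the center is negligible, so the system's angular momentum is conserved.
I_p = (0.970)(0.209)² = 0.04237 kg·m².
Added inertia Σmr² = (0.818)(0.125)² + (0.341)(0.0941)² + (0.334)(0.126)² = 0.02110 kg·m²; I_f = 0.04237 + 0.02110 = 0.06347 kg·m².
ω_f = I_p ω_i / I_f = (0.04237)(5.35) / 0.06347 = 3.571 rad/s.
KE_i = ½(0.04237)(5.350 rad/s)² = 0.6064 J; KE_f = ½(0.06347)(3.571)² = 0.4048 J.
Fraction lost = 0.3325.

fraction ≈ 0.332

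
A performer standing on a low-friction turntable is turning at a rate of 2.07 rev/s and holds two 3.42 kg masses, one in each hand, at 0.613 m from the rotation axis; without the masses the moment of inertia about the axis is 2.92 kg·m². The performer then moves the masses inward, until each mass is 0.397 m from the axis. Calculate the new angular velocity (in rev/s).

ω₂ ≈ 2.84 rev/s

No external torque acts about the spin axis, so angular momentum is conserved.
I₁ = 2.92 + 2(3.42)(0.613)² = 5.490 kg·m²; I₂ = 2.92 + 2(3.42)(0.397)² = 3.998 kg·m².
ω₂ = I₁ω₁ / I₂ = (5.490)(2.07 rev/s) / (3.998) = 2.843 rev/s.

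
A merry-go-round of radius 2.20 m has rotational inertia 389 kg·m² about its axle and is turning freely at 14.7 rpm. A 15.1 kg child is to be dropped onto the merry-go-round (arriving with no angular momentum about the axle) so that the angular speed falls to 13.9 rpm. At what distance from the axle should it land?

r ≈ 1.22 m

No external torque acts about the axle; L_before = L_after.
I_p ω_i = (I_p + m r²) ω_f ⇒ m r² = I_p(ω_i/ω_f − 1) = 389.0(14.7/13.9 − 1) = 22.39 kg·m².
r = √(22.39/15.1) = 1.218 m.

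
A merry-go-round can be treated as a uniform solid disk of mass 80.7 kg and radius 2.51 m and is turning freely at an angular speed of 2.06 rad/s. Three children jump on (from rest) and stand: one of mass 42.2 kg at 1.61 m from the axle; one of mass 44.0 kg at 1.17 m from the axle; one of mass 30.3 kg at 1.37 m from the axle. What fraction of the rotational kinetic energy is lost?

The added mass arrives with no angular momentum about the axle, and any external torque about the axle is negligible, so the system's angular momentum is conserved.
I_p = ½(80.7)(2.51)² = 254.2 kg·m².
Added inertia Σmr² = (42.2)(1.61)² + (44.0)(1.17)² + (30.3)(1.37)² = 226.5 kg·m²; I_f = 254.2 + 226.5 = 480.7 kg·m².
ω_f = I_p ω_i / I_f = (254.2)(2.06) / 480.7 = 1.089 rad/s.
KE_i = ½(254.2)(2.060 rad/s)² = 539.4 J; KE_f = ½(480.7)(1.089)² = 285.2 J.
Fraction lost = 0.4712.

fraction ≈ 0.471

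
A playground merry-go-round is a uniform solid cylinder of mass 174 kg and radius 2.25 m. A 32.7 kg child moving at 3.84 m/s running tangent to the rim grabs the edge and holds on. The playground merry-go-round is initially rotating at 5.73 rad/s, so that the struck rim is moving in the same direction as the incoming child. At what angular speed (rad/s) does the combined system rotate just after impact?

|ω_f| ≈ 4.63 rad/s

About the axle the impulsive forces during the collision are internal, so angular momentum about that axis is conserved.
I_p = ½(174)(2.25)² = 440.4 kg·m². Taking the sense of the child's angular momentum as positive, L_{child} = m v R = (32.7)(3.84)(2.25) = 282.5 kg·m²/s.
L_i = +I_p ω_p + m v R = +(440.4)(5.73) + 282.5 = 2806 kg·m²/s.
After sticking, I_f = I_p + m R² = 440.4 + (32.7)(2.25)² = 606.0 kg·m².
ω_f = L_i / I_f = 2806 / 606.0 = 4.631 rad/s.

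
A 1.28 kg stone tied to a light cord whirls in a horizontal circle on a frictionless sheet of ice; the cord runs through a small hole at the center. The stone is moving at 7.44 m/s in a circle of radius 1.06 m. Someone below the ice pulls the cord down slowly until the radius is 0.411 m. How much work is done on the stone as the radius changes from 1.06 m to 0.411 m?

W ≈ 200 J

Central (radial) force ⇒ zero torque about the center ⇒ m v r is constant.
v₂ = v₁ r₁ / r₂ = (7.44)(1.06) / (0.411) = 19.19 m/s.
W = ΔKE = ½m(v₂² − v₁²) = 200.2 J.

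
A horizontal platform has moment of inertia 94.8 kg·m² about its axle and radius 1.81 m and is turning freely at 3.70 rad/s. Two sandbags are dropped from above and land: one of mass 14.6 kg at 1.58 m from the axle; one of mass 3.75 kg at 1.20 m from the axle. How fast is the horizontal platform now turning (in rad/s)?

ω_f ≈ 2.57 rad/s

The added mass arrives with no angular momentum about the axle, and any external torque about the axle is negligible, so the system's angular momentum is conserved.
Added inertia Σmr² = (14.6)(1.58)² + (3.75)(1.20)² = 41.85 kg·m²; I_f = 94.80 + 41.85 = 136.6 kg·m².
ω_f = I_p ω_i / I_f = (94.80)(3.70) / 136.6 = 2.567 rad/s.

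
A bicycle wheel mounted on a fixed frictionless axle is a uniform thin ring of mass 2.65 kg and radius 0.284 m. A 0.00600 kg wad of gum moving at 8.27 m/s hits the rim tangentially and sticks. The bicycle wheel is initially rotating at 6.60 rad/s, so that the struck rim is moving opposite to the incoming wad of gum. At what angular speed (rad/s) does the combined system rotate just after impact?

|ω_f| ≈ 6.52 rad/s

The axle reaction passes through the axle and exerts no torque about it; angular momentum about the axle is conserved through the impact.
I_p = (2.65)(0.284)² = 0.2137 kg·m². Taking the sense of the wad of gum's angular momentum as positive, L_{wad} = m v R = (0.00600)(8.27)(0.284) = 0.01409 kg·m²/s.
L_i = −I_p ω_p + m v R = −(0.2137)(6.60) + 0.01409 = -1.397 kg·m²/s.
After sticking, I_f = I_p + m R² = 0.2137 + (0.00600)(0.284)² = 0.2142 kg·m².
ω_f = L_i / I_f = -1.397 / 0.2142 = -6.519 rad/s.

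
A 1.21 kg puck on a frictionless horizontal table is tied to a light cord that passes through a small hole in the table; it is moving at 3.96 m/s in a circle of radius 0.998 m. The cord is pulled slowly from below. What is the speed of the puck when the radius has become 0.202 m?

v₂ ≈ 19.6 m/s

The only horizontal force on the mass is along the cord (radial), so it exerts no torque about the hole and angular momentum m v r is conserved.
v₂ = v₁ r₁ / r₂ = (3.96)(0.998) / (0.202) = 19.56 m/s.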